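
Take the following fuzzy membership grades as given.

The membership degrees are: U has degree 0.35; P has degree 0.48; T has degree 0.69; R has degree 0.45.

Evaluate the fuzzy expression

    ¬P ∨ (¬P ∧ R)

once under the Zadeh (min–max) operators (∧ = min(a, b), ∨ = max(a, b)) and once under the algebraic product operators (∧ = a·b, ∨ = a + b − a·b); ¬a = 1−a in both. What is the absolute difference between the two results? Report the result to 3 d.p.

Under Zadeh (min–max):
  ¬P = 1 − 0.48 = 0.52
  ¬P = 1 − 0.48 = 0.52
  ¬P ∧ R = min(a, b) on (0.52, 0.45) = 0.45
  ¬P ∨ (¬P ∧ R) = max(a, b) on (0.52, 0.45) = 0.52
  → value = 0.5200
Under algebraic product:
  ¬P = 1 − 0.4800 = 0.5200
  ¬P = 1 − 0.4800 = 0.5200
  ¬P ∧ R = a·b on (0.5200, 0.4500) = 0.2340
  ¬P ∨ (¬P ∧ R) = a + b − a·b on (0.5200, 0.2340) = 0.6323
  → value = 0.6323
|0.5200 − 0.6323| = 0.112

0.112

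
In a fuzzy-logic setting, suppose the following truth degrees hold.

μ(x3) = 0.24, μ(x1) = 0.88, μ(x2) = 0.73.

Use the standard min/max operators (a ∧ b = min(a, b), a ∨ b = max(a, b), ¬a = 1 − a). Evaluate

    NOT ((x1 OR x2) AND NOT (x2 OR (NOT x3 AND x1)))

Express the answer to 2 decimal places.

x1 OR x2 = max(a, b) on (0.88, 0.73) = 0.88
NOT x3 = 1 − 0.24 = 0.76
NOT x3 AND x1 = min(a, b) on (0.76, 0.88) = 0.76
x2 OR (NOT x3 AND x1) = max(a, b) on (0.73, 0.76) = 0.76
NOT (x2 OR (NOT x3 AND x1)) = 1 − 0.76 = 0.24
(x1 OR x2) AND NOT (x2 OR (NOT x3 AND x1)) = min(a, b) on (0.88, 0.24) = 0.24
NOT ((x1 OR x2) AND NOT (x2 OR (NOT x3 AND x1))) = 1 − 0.24 = 0.76

0.76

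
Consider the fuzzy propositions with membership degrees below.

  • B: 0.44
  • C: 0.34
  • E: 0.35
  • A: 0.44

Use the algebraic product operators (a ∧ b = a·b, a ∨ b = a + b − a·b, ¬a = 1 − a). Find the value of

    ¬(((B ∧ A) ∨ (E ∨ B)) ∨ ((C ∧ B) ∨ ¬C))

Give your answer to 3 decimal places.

0.085

B ∧ A = a·b on (0.4400, 0.4400) = 0.1936
E ∨ B = a + b − a·b on (0.3500, 0.4400) = 0.6360
(B ∧ A) ∨ (E ∨ B) = a + b − a·b on (0.1936, 0.6360) = 0.7065
C ∧ B = a·b on (0.3400, 0.4400) = 0.1496
¬C = 1 − 0.3400 = 0.6600
(C ∧ B) ∨ ¬C = a + b − a·b on (0.1496, 0.6600) = 0.7109
((B ∧ A) ∨ (E ∨ B)) ∨ ((C ∧ B) ∨ ¬C) = a + b − a·b on (0.7065, 0.7109) = 0.9151
¬(((B ∧ A) ∨ (E ∨ B)) ∨ ((C ∧ B) ∨ ¬C)) = 1 − 0.9151 = 0.0849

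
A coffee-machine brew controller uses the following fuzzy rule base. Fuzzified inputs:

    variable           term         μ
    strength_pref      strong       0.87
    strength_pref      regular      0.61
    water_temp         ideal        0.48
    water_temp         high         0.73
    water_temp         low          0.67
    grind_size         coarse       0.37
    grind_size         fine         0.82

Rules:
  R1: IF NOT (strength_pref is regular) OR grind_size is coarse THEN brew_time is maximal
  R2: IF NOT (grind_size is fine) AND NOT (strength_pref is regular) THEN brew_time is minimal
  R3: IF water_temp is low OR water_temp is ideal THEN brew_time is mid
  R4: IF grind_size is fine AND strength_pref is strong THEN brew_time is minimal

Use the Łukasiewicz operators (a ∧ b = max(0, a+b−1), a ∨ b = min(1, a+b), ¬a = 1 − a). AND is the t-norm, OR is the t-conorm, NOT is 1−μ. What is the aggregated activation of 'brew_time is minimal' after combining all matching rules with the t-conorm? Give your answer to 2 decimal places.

0.69

R1: ¬regular=1−0.61=0.39, coarse=0.37; OR[min(1, a+b)] → w = 0.76
R2: ¬fine=1−0.82=0.18, ¬regular=1−0.61=0.39; AND[max(0, a+b−1)] → w = 0.00
R3: low=0.67, ideal=0.48; OR[min(1, a+b)] → w = 1.00
R4: fine=0.82, strong=0.87; AND[max(0, a+b−1)] → w = 0.69
Rules with consequent 'minimal': {R2, R4} → strengths 0.00, 0.69
Aggregate via t-conorm [min(1, a+b)]: 0.69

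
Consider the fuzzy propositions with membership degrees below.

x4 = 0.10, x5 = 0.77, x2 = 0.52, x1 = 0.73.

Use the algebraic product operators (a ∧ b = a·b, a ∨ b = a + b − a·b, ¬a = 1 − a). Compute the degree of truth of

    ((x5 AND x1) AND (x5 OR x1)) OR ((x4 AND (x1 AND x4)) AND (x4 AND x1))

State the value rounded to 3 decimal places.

0.527

x5 AND x1 = a·b on (0.7700, 0.7300) = 0.5621
x5 OR x1 = a + b − a·b on (0.7700, 0.7300) = 0.9379
(x5 AND x1) AND (x5 OR x1) = a·b on (0.5621, 0.9379) = 0.5272
x1 AND x4 = a·b on (0.7300, 0.1000) = 0.0730
x4 AND (x1 AND x4) = a·b on (0.1000, 0.0730) = 0.0073
x4 AND x1 = a·b on (0.1000, 0.7300) = 0.0730
(x4 AND (x1 AND x4)) AND (x4 AND x1) = a·b on (0.0073, 0.0730) = 0.0005
((x5 AND x1) AND (x5 OR x1)) OR ((x4 AND (x1 AND x4)) AND (x4 AND x1)) = a + b − a·b on (0.5272, 0.0005) = 0.5274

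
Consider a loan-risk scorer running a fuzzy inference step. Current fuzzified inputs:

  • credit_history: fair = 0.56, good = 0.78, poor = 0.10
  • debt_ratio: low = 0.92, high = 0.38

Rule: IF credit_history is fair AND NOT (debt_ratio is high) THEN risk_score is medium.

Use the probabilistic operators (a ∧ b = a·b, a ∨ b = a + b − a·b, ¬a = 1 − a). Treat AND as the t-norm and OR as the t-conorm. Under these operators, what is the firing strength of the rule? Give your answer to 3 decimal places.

0.347

firing strength: fair=0.56, ¬high=1−0.38=0.62; AND[a·b] → w = 0.3472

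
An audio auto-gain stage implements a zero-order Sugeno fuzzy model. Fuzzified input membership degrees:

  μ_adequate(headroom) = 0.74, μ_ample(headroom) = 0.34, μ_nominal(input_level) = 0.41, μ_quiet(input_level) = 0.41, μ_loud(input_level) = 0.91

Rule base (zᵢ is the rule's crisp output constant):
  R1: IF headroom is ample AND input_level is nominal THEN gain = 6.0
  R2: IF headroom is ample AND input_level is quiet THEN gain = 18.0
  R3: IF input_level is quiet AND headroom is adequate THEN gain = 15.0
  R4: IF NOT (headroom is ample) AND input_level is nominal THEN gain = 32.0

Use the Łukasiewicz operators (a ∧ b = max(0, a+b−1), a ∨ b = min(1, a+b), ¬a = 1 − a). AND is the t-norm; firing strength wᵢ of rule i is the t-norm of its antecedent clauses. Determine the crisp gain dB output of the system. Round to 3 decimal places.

20.409

R1 (z=6.0): ample=0.34, nominal=0.41; AND[max(0, a+b−1)] → w = 0.00
R2 (z=18.0): ample=0.34, quiet=0.41; AND[max(0, a+b−1)] → w = 0.00
R3 (z=15.0): quiet=0.41, adequate=0.74; AND[max(0, a+b−1)] → w = 0.15
R4 (z=32.0): ¬ample=1−0.34=0.66, nominal=0.41; AND[max(0, a+b−1)] → w = 0.07
Weighted average = (0.00·6.0 + 0.00·18.0 + 0.15·15.0 + 0.07·32.0) / (0.00 + 0.00 + 0.15 + 0.07)
  = 4.4900 / 0.2200 = 20.409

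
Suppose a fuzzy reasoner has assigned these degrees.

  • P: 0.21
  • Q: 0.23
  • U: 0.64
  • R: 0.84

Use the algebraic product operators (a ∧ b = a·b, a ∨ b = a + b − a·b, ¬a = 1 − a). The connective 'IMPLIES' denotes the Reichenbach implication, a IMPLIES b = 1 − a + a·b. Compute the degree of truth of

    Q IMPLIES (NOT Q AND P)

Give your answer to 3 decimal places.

0.807

NOT Q = 1 − 0.2300 = 0.7700
NOT Q AND P = a·b on (0.7700, 0.2100) = 0.1617
Q IMPLIES (NOT Q AND P)  [Reichenbach: 1 − a + a·b] with a=0.2300, b=0.1617 → 0.8072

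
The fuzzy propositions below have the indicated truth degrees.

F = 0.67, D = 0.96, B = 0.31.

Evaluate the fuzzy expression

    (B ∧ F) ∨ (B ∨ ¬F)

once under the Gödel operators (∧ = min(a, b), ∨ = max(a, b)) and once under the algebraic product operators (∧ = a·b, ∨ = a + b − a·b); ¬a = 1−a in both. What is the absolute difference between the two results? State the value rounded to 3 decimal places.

0.304

Under Gödel:
  B ∧ F = min(a, b) on (0.31, 0.67) = 0.31
  ¬F = 1 − 0.67 = 0.33
  B ∨ ¬F = max(a, b) on (0.31, 0.33) = 0.33
  (B ∧ F) ∨ (B ∨ ¬F) = max(a, b) on (0.31, 0.33) = 0.33
  → value = 0.3300
Under algebraic product:
  B ∧ F = a·b on (0.3100, 0.6700) = 0.2077
  ¬F = 1 − 0.6700 = 0.3300
  B ∨ ¬F = a + b − a·b on (0.3100, 0.3300) = 0.5377
  (B ∧ F) ∨ (B ∨ ¬F) = a + b − a·b on (0.2077, 0.5377) = 0.6337
  → value = 0.6337
|0.3300 − 0.6337| = 0.304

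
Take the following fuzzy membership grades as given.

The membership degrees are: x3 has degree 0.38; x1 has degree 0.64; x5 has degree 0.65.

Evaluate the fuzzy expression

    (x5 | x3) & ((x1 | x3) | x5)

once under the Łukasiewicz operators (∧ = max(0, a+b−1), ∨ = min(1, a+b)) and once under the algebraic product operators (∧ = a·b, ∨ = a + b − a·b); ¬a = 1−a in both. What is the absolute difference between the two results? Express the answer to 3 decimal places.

0.278

Under Łukasiewicz:
  x5 | x3 = min(1, a+b) on (0.65, 0.38) = 1.00
  x1 | x3 = min(1, a+b) on (0.64, 0.38) = 1.00
  (x1 | x3) | x5 = min(1, a+b) on (1.00, 0.65) = 1.00
  (x5 | x3) & ((x1 | x3) | x5) = max(0, a+b−1) on (1.00, 1.00) = 1.00
  → value = 1.0000
Under algebraic product:
  x5 | x3 = a + b − a·b on (0.6500, 0.3800) = 0.7830
  x1 | x3 = a + b − a·b on (0.6400, 0.3800) = 0.7768
  (x1 | x3) | x5 = a + b − a·b on (0.7768, 0.6500) = 0.9219
  (x5 | x3) & ((x1 | x3) | x5) = a·b on (0.7830, 0.9219) = 0.7218
  → value = 0.7218
|1.0000 − 0.7218| = 0.278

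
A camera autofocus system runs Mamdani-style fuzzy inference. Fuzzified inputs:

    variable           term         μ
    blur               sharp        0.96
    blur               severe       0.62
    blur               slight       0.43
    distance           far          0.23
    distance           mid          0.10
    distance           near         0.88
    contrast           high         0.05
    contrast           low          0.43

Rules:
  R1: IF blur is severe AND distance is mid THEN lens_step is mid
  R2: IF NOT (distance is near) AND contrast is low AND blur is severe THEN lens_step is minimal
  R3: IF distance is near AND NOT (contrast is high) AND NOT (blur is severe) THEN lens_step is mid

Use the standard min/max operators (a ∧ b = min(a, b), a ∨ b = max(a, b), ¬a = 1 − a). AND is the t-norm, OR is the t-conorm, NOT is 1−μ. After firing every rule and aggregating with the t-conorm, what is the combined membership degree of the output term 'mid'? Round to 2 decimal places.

R1: severe=0.62, mid=0.10; AND[min(a, b)] → w = 0.10
R2: ¬near=1−0.88=0.12, low=0.43, severe=0.62; AND[min(a, b)] → w = 0.12
R3: near=0.88, ¬high=1−0.05=0.95, ¬severe=1−0.62=0.38; AND[min(a, b)] → w = 0.38
Rules with consequent 'mid': {R1, R3} → strengths 0.10, 0.38
Aggregate via t-conorm [max(a, b)]: 0.38

0.38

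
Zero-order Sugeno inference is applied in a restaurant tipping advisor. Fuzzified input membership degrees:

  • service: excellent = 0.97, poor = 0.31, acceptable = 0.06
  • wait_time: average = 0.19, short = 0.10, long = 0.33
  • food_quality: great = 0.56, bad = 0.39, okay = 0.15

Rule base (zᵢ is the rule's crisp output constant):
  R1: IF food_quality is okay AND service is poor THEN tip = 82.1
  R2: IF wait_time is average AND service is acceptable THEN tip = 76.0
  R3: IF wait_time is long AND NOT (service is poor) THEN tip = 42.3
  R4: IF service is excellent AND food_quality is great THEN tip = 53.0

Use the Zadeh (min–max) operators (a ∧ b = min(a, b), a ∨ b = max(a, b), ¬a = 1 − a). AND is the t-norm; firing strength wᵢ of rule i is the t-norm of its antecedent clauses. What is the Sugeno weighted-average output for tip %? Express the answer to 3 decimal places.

R1 (z=82.1): okay=0.15, poor=0.31; AND[min(a, b)] → w = 0.15
R2 (z=76.0): average=0.19, acceptable=0.06; AND[min(a, b)] → w = 0.06
R3 (z=42.3): long=0.33, ¬poor=1−0.31=0.69; AND[min(a, b)] → w = 0.33
R4 (z=53.0): excellent=0.97, great=0.56; AND[min(a, b)] → w = 0.56
Weighted average = (0.15·82.1 + 0.06·76.0 + 0.33·42.3 + 0.56·53.0) / (0.15 + 0.06 + 0.33 + 0.56)
  = 60.5140 / 1.1000 = 55.013

55.013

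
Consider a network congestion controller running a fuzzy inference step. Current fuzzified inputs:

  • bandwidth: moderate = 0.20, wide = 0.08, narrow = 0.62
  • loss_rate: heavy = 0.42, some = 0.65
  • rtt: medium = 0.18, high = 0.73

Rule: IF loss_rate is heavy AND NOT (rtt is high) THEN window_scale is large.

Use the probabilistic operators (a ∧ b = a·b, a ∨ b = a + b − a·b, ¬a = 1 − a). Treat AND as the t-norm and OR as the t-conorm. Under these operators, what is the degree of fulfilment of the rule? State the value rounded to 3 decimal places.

firing strength: heavy=0.42, ¬high=1−0.73=0.27; AND[a·b] → w = 0.1134

0.113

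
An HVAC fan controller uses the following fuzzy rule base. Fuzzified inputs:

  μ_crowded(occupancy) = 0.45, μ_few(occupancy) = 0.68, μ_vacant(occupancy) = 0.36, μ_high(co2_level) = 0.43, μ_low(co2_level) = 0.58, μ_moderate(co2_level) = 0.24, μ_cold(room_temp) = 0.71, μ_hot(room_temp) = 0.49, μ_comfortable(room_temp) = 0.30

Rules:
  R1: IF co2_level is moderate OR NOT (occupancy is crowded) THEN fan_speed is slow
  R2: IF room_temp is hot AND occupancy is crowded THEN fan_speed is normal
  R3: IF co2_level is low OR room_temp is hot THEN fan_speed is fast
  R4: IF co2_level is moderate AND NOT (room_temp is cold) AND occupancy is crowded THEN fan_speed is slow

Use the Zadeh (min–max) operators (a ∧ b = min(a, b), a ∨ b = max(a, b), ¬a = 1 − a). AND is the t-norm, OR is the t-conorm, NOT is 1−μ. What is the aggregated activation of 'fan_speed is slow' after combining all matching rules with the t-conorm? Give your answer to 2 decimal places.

R1: moderate=0.24, ¬crowded=1−0.45=0.55; OR[max(a, b)] → w = 0.55
R2: hot=0.49, crowded=0.45; AND[min(a, b)] → w = 0.45
R3: low=0.58, hot=0.49; OR[max(a, b)] → w = 0.58
R4: moderate=0.24, ¬cold=1−0.71=0.29, crowded=0.45; AND[min(a, b)] → w = 0.24
Rules with consequent 'slow': {R1, R4} → strengths 0.55, 0.24
Aggregate via t-conorm [max(a, b)]: 0.55

0.55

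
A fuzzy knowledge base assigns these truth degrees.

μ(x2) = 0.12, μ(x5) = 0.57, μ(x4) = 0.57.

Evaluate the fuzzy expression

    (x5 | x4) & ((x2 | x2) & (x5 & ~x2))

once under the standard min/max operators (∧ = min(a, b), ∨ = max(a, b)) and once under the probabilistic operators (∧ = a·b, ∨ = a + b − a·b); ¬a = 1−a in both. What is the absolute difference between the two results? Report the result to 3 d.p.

Under standard min/max:
  x5 | x4 = max(a, b) on (0.57, 0.57) = 0.57
  x2 | x2 = max(a, b) on (0.12, 0.12) = 0.12
  ~x2 = 1 − 0.12 = 0.88
  x5 & ~x2 = min(a, b) on (0.57, 0.88) = 0.57
  (x2 | x2) & (x5 & ~x2) = min(a, b) on (0.12, 0.57) = 0.12
  (x5 | x4) & ((x2 | x2) & (x5 & ~x2)) = min(a, b) on (0.57, 0.12) = 0.12
  → value = 0.1200
Under probabilistic:
  x5 | x4 = a + b − a·b on (0.5700, 0.5700) = 0.8151
  x2 | x2 = a + b − a·b on (0.1200, 0.1200) = 0.2256
  ~x2 = 1 − 0.1200 = 0.8800
  x5 & ~x2 = a·b on (0.5700, 0.8800) = 0.5016
  (x2 | x2) & (x5 & ~x2) = a·b on (0.2256, 0.5016) = 0.1132
  (x5 | x4) & ((x2 | x2) & (x5 & ~x2)) = a·b on (0.8151, 0.1132) = 0.0922
  → value = 0.0922
|0.1200 − 0.0922| = 0.028

0.028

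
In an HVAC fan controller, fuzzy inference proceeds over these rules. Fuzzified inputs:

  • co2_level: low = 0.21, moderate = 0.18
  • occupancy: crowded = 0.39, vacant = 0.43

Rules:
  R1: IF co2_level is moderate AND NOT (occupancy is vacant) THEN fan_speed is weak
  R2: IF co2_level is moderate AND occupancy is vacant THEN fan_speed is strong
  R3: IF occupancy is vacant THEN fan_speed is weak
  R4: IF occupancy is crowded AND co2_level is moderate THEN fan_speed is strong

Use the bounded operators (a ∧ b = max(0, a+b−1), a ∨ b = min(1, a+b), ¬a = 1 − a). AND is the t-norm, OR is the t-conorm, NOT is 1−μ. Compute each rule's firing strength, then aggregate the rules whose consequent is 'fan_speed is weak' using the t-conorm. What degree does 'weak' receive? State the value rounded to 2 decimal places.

0.43

R1: moderate=0.18, ¬vacant=1−0.43=0.57; AND[max(0, a+b−1)] → w = 0.00
R2: moderate=0.18, vacant=0.43; AND[max(0, a+b−1)] → w = 0.00
R3: vacant=0.43 → w = 0.43
R4: crowded=0.39, moderate=0.18; AND[max(0, a+b−1)] → w = 0.00
Rules with consequent 'weak': {R1, R3} → strengths 0.00, 0.43
Aggregate via t-conorm [min(1, a+b)]: 0.43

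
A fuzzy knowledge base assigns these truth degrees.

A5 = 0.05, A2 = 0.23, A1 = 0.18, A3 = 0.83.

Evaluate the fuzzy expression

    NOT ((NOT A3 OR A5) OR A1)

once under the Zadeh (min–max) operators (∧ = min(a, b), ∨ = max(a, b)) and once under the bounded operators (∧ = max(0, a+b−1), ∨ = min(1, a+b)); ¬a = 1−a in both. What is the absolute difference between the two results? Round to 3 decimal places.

0.220

Under Zadeh (min–max):
  NOT A3 = 1 − 0.83 = 0.17
  NOT A3 OR A5 = max(a, b) on (0.17, 0.05) = 0.17
  (NOT A3 OR A5) OR A1 = max(a, b) on (0.17, 0.18) = 0.18
  NOT ((NOT A3 OR A5) OR A1) = 1 − 0.18 = 0.82
  → value = 0.8200
Under bounded:
  NOT A3 = 1 − 0.83 = 0.17
  NOT A3 OR A5 = min(1, a+b) on (0.17, 0.05) = 0.22
  (NOT A3 OR A5) OR A1 = min(1, a+b) on (0.22, 0.18) = 0.40
  NOT ((NOT A3 OR A5) OR A1) = 1 − 0.40 = 0.60
  → value = 0.6000
|0.8200 − 0.6000| = 0.220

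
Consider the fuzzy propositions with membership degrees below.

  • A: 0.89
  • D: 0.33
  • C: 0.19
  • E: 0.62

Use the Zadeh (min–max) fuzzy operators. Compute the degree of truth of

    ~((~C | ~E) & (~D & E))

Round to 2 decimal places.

~C = 1 − 0.19 = 0.81
~E = 1 − 0.62 = 0.38
~C | ~E = max(a, b) on (0.81, 0.38) = 0.81
~D = 1 − 0.33 = 0.67
~D & E = min(a, b) on (0.67, 0.62) = 0.62
(~C | ~E) & (~D & E) = min(a, b) on (0.81, 0.62) = 0.62
~((~C | ~E) & (~D & E)) = 1 − 0.62 = 0.38

0.38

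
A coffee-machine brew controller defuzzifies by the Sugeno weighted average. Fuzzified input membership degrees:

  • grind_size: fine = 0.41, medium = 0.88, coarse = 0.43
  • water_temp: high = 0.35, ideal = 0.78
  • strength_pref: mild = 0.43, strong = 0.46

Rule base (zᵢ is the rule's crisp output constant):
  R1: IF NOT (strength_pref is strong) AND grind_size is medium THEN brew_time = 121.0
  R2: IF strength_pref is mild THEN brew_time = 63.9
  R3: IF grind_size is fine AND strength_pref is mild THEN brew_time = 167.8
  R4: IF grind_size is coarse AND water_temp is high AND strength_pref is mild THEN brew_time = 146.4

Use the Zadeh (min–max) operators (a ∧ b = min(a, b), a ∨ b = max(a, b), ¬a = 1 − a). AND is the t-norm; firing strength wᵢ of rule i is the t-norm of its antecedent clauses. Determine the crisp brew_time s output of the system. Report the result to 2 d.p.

123.04

R1 (z=121.0): ¬strong=1−0.46=0.54, medium=0.88; AND[min(a, b)] → w = 0.54
R2 (z=63.9): mild=0.43 → w = 0.43
R3 (z=167.8): fine=0.41, mild=0.43; AND[min(a, b)] → w = 0.41
R4 (z=146.4): coarse=0.43, high=0.35, mild=0.43; AND[min(a, b)] → w = 0.35
Weighted average = (0.54·121.0 + 0.43·63.9 + 0.41·167.8 + 0.35·146.4) / (0.54 + 0.43 + 0.41 + 0.35)
  = 212.8550 / 1.7300 = 123.04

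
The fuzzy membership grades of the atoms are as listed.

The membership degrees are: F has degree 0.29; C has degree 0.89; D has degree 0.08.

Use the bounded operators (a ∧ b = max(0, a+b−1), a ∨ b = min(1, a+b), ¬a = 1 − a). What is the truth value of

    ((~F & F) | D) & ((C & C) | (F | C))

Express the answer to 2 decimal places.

~F = 1 − 0.29 = 0.71
~F & F = max(0, a+b−1) on (0.71, 0.29) = 0.00
(~F & F) | D = min(1, a+b) on (0.00, 0.08) = 0.08
C & C = max(0, a+b−1) on (0.89, 0.89) = 0.78
F | C = min(1, a+b) on (0.29, 0.89) = 1.00
(C & C) | (F | C) = min(1, a+b) on (0.78, 1.00) = 1.00
((~F & F) | D) & ((C & C) | (F | C)) = max(0, a+b−1) on (0.08, 1.00) = 0.08

0.08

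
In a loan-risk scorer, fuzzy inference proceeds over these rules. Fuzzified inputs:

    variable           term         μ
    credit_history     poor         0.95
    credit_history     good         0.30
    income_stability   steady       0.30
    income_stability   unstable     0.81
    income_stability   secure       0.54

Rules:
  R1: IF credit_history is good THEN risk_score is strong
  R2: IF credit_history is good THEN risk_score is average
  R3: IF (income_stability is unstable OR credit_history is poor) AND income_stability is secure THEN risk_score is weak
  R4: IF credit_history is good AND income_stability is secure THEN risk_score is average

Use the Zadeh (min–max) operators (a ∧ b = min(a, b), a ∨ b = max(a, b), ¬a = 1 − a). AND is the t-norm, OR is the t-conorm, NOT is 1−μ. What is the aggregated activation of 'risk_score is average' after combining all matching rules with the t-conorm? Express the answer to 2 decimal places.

R1: good=0.30 → w = 0.30
R2: good=0.30 → w = 0.30
R3: (unstable=0.81 OR poor=0.95) = 0.95; AND[min(a, b)] with secure=0.54 → w = 0.54
R4: good=0.30, secure=0.54; AND[min(a, b)] → w = 0.30
Rules with consequent 'average': {R2, R4} → strengths 0.30, 0.30
Aggregate via t-conorm [max(a, b)]: 0.30

0.30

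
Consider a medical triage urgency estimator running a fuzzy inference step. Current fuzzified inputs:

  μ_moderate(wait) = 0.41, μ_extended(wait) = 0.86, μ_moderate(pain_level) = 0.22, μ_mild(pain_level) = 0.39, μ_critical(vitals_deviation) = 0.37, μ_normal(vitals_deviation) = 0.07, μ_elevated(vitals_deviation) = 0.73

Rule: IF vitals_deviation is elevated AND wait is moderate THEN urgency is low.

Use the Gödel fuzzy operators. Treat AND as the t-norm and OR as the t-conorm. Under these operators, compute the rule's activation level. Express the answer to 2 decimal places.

firing strength: elevated=0.73, moderate=0.41; AND[min(a, b)] → w = 0.41

0.41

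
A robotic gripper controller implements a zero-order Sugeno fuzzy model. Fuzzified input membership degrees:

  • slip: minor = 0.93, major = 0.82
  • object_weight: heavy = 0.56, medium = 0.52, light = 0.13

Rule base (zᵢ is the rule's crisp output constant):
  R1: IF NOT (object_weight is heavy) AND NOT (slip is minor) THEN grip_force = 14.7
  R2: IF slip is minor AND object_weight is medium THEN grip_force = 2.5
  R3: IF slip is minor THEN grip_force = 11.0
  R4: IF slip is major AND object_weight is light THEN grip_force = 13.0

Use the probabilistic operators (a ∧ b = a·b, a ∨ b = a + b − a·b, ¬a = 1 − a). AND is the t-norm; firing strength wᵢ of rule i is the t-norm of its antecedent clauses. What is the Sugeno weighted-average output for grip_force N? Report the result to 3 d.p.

R1 (z=14.7): ¬heavy=1−0.56=0.44, ¬minor=1−0.93=0.07; AND[a·b] → w = 0.0308
R2 (z=2.5): minor=0.93, medium=0.52; AND[a·b] → w = 0.4836
R3 (z=11.0): minor=0.93 → w = 0.9300
R4 (z=13.0): major=0.82, light=0.13; AND[a·b] → w = 0.1066
Weighted average = (0.0308·14.7 + 0.4836·2.5 + 0.9300·11.0 + 0.1066·13.0) / (0.0308 + 0.4836 + 0.9300 + 0.1066)
  = 13.2776 / 1.5510 = 8.561

8.561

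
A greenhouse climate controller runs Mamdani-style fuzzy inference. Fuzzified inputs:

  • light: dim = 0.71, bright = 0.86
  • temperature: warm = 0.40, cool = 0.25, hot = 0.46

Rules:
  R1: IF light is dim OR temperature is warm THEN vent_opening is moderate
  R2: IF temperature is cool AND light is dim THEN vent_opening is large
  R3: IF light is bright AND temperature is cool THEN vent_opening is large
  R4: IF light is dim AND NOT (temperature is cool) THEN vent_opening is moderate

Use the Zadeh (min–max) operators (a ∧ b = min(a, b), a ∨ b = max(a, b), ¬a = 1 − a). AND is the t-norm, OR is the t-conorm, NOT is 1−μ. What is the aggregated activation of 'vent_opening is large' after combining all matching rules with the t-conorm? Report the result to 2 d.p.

R1: dim=0.71, warm=0.40; OR[max(a, b)] → w = 0.71
R2: cool=0.25, dim=0.71; AND[min(a, b)] → w = 0.25
R3: bright=0.86, cool=0.25; AND[min(a, b)] → w = 0.25
R4: dim=0.71, ¬cool=1−0.25=0.75; AND[min(a, b)] → w = 0.71
Rules with consequent 'large': {R2, R3} → strengths 0.25, 0.25
Aggregate via t-conorm [max(a, b)]: 0.25

0.25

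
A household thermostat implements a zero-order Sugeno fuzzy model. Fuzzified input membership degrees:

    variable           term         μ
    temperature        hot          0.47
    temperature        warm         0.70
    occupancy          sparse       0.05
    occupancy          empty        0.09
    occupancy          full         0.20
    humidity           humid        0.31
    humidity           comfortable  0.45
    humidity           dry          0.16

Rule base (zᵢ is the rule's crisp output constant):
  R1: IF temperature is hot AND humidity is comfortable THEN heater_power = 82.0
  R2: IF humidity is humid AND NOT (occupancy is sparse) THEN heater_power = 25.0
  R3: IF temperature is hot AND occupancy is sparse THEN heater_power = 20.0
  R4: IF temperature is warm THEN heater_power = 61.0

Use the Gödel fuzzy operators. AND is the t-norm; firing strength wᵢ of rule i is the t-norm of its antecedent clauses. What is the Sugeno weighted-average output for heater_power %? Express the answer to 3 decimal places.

R1 (z=82.0): hot=0.47, comfortable=0.45; AND[min(a, b)] → w = 0.45
R2 (z=25.0): humid=0.31, ¬sparse=1−0.05=0.95; AND[min(a, b)] → w = 0.31
R3 (z=20.0): hot=0.47, sparse=0.05; AND[min(a, b)] → w = 0.05
R4 (z=61.0): warm=0.70 → w = 0.70
Weighted average = (0.45·82.0 + 0.31·25.0 + 0.05·20.0 + 0.70·61.0) / (0.45 + 0.31 + 0.05 + 0.70)
  = 88.3500 / 1.5100 = 58.510

58.510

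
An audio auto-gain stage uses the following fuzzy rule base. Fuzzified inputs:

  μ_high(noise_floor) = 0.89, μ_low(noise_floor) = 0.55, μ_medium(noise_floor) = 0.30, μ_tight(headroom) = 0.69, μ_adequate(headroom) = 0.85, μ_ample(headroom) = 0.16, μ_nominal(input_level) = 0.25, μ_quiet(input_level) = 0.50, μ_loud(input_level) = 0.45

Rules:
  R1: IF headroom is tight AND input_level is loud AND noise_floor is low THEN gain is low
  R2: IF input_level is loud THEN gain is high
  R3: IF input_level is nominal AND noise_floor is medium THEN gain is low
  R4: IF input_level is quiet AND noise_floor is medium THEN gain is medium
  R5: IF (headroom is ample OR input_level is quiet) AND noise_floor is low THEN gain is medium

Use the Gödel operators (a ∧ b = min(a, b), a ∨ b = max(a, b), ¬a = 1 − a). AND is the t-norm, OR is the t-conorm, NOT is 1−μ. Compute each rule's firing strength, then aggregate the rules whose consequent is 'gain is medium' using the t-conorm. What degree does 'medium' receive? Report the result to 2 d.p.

R1: tight=0.69, loud=0.45, low=0.55; AND[min(a, b)] → w = 0.45
R2: loud=0.45 → w = 0.45
R3: nominal=0.25, medium=0.30; AND[min(a, b)] → w = 0.25
R4: quiet=0.50, medium=0.30; AND[min(a, b)] → w = 0.30
R5: (ample=0.16 OR quiet=0.50) = 0.50; AND[min(a, b)] with low=0.55 → w = 0.50
Rules with consequent 'medium': {R4, R5} → strengths 0.30, 0.50
Aggregate via t-conorm [max(a, b)]: 0.50

0.50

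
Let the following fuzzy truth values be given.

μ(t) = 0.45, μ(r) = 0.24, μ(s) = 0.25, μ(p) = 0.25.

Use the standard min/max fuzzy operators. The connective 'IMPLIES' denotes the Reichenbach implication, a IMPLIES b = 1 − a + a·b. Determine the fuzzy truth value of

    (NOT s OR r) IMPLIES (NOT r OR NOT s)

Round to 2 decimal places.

0.82

NOT s = 1 − 0.25 = 0.75
NOT s OR r = max(a, b) on (0.75, 0.24) = 0.75
NOT r = 1 − 0.24 = 0.76
NOT s = 1 − 0.25 = 0.75
NOT r OR NOT s = max(a, b) on (0.76, 0.75) = 0.76
(NOT s OR r) IMPLIES (NOT r OR NOT s)  [Reichenbach: 1 − a + a·b] with a=0.75, b=0.76 → 0.82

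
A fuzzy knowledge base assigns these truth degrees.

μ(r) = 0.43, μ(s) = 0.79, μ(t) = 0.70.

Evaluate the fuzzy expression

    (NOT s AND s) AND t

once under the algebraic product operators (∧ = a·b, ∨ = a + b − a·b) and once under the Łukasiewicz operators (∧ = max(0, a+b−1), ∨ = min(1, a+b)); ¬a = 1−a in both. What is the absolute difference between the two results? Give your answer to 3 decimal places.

Under algebraic product:
  NOT s = 1 − 0.7900 = 0.2100
  NOT s AND s = a·b on (0.2100, 0.7900) = 0.1659
  (NOT s AND s) AND t = a·b on (0.1659, 0.7000) = 0.1161
  → value = 0.1161
Under Łukasiewicz:
  NOT s = 1 − 0.79 = 0.21
  NOT s AND s = max(0, a+b−1) on (0.21, 0.79) = 0.00
  (NOT s AND s) AND t = max(0, a+b−1) on (0.00, 0.70) = 0.00
  → value = 0.0000
|0.1161 − 0.0000| = 0.116

0.116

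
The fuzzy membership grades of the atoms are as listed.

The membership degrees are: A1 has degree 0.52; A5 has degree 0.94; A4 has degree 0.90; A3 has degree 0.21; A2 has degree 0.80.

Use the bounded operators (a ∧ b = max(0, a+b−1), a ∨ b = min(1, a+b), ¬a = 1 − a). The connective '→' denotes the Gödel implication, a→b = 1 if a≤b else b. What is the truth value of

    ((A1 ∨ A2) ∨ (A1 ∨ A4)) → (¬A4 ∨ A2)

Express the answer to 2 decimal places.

0.90

A1 ∨ A2 = min(1, a+b) on (0.52, 0.80) = 1.00
A1 ∨ A4 = min(1, a+b) on (0.52, 0.90) = 1.00
(A1 ∨ A2) ∨ (A1 ∨ A4) = min(1, a+b) on (1.00, 1.00) = 1.00
¬A4 = 1 − 0.90 = 0.10
¬A4 ∨ A2 = min(1, a+b) on (0.10, 0.80) = 0.90
((A1 ∨ A2) ∨ (A1 ∨ A4)) → (¬A4 ∨ A2)  [Gödel: 1 if a≤b else b] with a=1.00, b=0.90 → 0.90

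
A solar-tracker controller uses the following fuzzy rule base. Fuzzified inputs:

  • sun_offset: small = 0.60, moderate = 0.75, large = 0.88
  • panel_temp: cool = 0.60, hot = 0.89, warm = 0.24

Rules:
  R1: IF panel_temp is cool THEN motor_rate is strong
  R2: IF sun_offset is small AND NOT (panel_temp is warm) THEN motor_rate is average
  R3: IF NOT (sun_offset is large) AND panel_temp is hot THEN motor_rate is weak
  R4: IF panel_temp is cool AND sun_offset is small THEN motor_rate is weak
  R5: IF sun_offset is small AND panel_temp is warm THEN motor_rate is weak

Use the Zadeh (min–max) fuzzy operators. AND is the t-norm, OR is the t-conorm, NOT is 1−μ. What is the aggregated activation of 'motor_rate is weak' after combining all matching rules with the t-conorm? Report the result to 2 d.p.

0.60

R1: cool=0.60 → w = 0.60
R2: small=0.60, ¬warm=1−0.24=0.76; AND[min(a, b)] → w = 0.60
R3: ¬large=1−0.88=0.12, hot=0.89; AND[min(a, b)] → w = 0.12
R4: cool=0.60, small=0.60; AND[min(a, b)] → w = 0.60
R5: small=0.60, warm=0.24; AND[min(a, b)] → w = 0.24
Rules with consequent 'weak': {R3, R4, R5} → strengths 0.12, 0.60, 0.24
Aggregate via t-conorm [max(a, b)]: 0.60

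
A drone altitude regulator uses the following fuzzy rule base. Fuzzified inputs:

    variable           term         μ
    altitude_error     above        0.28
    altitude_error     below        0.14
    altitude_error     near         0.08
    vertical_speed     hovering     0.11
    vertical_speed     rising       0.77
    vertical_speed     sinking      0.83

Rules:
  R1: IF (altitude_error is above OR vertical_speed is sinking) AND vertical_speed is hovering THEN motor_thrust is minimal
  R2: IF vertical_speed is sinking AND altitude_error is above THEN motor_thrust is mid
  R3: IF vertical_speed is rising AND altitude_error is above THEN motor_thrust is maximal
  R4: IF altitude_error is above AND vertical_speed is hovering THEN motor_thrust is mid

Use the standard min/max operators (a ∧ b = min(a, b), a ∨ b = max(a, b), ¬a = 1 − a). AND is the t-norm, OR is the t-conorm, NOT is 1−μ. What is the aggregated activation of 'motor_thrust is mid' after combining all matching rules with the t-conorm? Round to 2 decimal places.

0.28

R1: (above=0.28 OR sinking=0.83) = 0.83; AND[min(a, b)] with hovering=0.11 → w = 0.11
R2: sinking=0.83, above=0.28; AND[min(a, b)] → w = 0.28
R3: rising=0.77, above=0.28; AND[min(a, b)] → w = 0.28
R4: above=0.28, hovering=0.11; AND[min(a, b)] → w = 0.11
Rules with consequent 'mid': {R2, R4} → strengths 0.28, 0.11
Aggregate via t-conorm [max(a, b)]: 0.28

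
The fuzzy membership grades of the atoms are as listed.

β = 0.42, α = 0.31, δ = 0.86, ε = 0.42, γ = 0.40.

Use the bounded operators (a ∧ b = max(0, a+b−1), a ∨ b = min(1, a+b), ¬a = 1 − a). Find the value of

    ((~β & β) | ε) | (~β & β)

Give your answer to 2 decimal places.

~β = 1 − 0.42 = 0.58
~β & β = max(0, a+b−1) on (0.58, 0.42) = 0.00
(~β & β) | ε = min(1, a+b) on (0.00, 0.42) = 0.42
~β = 1 − 0.42 = 0.58
~β & β = max(0, a+b−1) on (0.58, 0.42) = 0.00
((~β & β) | ε) | (~β & β) = min(1, a+b) on (0.42, 0.00) = 0.42

0.42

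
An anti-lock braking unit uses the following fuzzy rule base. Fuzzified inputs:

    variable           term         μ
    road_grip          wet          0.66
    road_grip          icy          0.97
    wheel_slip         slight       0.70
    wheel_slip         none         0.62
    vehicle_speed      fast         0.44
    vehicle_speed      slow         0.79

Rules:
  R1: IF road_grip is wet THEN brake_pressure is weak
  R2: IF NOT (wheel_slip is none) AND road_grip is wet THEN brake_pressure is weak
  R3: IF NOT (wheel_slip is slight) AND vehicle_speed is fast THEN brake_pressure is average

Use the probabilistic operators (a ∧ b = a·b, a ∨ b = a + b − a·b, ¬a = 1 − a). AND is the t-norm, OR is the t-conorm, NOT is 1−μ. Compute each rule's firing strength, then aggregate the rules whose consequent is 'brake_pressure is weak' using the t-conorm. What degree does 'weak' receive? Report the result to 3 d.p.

R1: wet=0.66 → w = 0.6600
R2: ¬none=1−0.62=0.38, wet=0.66; AND[a·b] → w = 0.2508
R3: ¬slight=1−0.70=0.30, fast=0.44; AND[a·b] → w = 0.1320
Rules with consequent 'weak': {R1, R2} → strengths 0.6600, 0.2508
Aggregate via t-conorm [a + b − a·b]: 0.7453

0.745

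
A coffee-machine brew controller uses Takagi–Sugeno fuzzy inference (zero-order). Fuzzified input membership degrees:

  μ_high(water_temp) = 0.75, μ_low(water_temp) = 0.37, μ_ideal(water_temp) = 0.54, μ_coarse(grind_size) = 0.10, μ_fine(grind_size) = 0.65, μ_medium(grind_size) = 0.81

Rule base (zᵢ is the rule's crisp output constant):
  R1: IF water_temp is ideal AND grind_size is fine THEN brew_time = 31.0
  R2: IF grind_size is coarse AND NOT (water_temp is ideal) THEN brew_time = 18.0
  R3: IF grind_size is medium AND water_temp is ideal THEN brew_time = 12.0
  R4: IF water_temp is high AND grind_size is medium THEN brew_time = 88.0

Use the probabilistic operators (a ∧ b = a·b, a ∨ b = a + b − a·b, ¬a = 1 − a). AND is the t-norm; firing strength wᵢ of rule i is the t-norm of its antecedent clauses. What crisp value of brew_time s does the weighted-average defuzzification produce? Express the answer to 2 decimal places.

48.84

R1 (z=31.0): ideal=0.54, fine=0.65; AND[a·b] → w = 0.3510
R2 (z=18.0): coarse=0.10, ¬ideal=1−0.54=0.46; AND[a·b] → w = 0.0460
R3 (z=12.0): medium=0.81, ideal=0.54; AND[a·b] → w = 0.4374
R4 (z=88.0): high=0.75, medium=0.81; AND[a·b] → w = 0.6075
Weighted average = (0.3510·31.0 + 0.0460·18.0 + 0.4374·12.0 + 0.6075·88.0) / (0.3510 + 0.0460 + 0.4374 + 0.6075)
  = 70.4178 / 1.4419 = 48.84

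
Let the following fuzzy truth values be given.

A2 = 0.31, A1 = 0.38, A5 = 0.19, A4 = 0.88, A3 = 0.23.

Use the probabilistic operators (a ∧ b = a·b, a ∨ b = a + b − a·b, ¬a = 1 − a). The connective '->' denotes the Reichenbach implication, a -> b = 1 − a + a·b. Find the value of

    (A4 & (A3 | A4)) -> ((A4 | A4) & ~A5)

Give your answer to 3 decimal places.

A3 | A4 = a + b − a·b on (0.2300, 0.8800) = 0.9076
A4 & (A3 | A4) = a·b on (0.8800, 0.9076) = 0.7987
A4 | A4 = a + b − a·b on (0.8800, 0.8800) = 0.9856
~A5 = 1 − 0.1900 = 0.8100
(A4 | A4) & ~A5 = a·b on (0.9856, 0.8100) = 0.7983
(A4 & (A3 | A4)) -> ((A4 | A4) & ~A5)  [Reichenbach: 1 − a + a·b] with a=0.7987, b=0.7983 → 0.8389

0.839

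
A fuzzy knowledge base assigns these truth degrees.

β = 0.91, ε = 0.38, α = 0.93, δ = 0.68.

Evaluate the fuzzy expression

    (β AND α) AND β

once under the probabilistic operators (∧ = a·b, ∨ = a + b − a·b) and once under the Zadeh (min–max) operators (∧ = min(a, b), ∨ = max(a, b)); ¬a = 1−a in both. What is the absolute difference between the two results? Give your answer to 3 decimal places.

Under probabilistic:
  β AND α = a·b on (0.9100, 0.9300) = 0.8463
  (β AND α) AND β = a·b on (0.8463, 0.9100) = 0.7701
  → value = 0.7701
Under Zadeh (min–max):
  β AND α = min(a, b) on (0.91, 0.93) = 0.91
  (β AND α) AND β = min(a, b) on (0.91, 0.91) = 0.91
  → value = 0.9100
|0.7701 − 0.9100| = 0.140

0.140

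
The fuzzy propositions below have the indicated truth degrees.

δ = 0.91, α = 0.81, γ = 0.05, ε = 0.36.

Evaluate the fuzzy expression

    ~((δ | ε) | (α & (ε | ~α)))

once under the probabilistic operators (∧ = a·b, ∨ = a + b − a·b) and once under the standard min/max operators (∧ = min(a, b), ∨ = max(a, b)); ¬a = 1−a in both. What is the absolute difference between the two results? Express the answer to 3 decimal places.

Under probabilistic:
  δ | ε = a + b − a·b on (0.9100, 0.3600) = 0.9424
  ~α = 1 − 0.8100 = 0.1900
  ε | ~α = a + b − a·b on (0.3600, 0.1900) = 0.4816
  α & (ε | ~α) = a·b on (0.8100, 0.4816) = 0.3901
  (δ | ε) | (α & (ε | ~α)) = a + b − a·b on (0.9424, 0.3901) = 0.9649
  ~((δ | ε) | (α & (ε | ~α))) = 1 − 0.9649 = 0.0351
  → value = 0.0351
Under standard min/max:
  δ | ε = max(a, b) on (0.91, 0.36) = 0.91
  ~α = 1 − 0.81 = 0.19
  ε | ~α = max(a, b) on (0.36, 0.19) = 0.36
  α & (ε | ~α) = min(a, b) on (0.81, 0.36) = 0.36
  (δ | ε) | (α & (ε | ~α)) = max(a, b) on (0.91, 0.36) = 0.91
  ~((δ | ε) | (α & (ε | ~α))) = 1 − 0.91 = 0.09
  → value = 0.0900
|0.0351 − 0.0900| = 0.055

0.055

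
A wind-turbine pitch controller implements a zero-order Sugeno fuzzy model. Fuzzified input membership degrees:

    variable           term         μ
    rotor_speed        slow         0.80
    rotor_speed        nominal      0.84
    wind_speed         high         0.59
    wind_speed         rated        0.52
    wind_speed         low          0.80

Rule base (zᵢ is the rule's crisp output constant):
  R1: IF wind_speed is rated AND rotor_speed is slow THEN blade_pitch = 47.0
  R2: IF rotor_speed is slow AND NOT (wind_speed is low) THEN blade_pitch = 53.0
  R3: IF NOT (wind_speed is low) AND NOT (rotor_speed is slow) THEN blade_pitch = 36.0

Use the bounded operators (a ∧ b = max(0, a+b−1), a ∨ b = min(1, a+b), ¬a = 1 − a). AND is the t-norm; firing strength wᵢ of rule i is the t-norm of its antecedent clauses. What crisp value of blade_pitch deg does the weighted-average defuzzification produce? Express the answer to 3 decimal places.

R1 (z=47.0): rated=0.52, slow=0.80; AND[max(0, a+b−1)] → w = 0.32
R2 (z=53.0): slow=0.80, ¬low=1−0.80=0.20; AND[max(0, a+b−1)] → w = 0.00
R3 (z=36.0): ¬low=1−0.80=0.20, ¬slow=1−0.80=0.20; AND[max(0, a+b−1)] → w = 0.00
Weighted average = (0.32·47.0 + 0.00·53.0 + 0.00·36.0) / (0.32 + 0.00 + 0.00)
  = 15.0400 / 0.3200 = 47.000

47.000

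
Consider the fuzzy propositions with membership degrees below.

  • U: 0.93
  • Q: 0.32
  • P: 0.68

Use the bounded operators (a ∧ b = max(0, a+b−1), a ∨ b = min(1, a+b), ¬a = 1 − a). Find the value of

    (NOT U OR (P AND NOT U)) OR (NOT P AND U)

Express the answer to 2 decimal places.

NOT U = 1 − 0.93 = 0.07
NOT U = 1 − 0.93 = 0.07
P AND NOT U = max(0, a+b−1) on (0.68, 0.07) = 0.00
NOT U OR (P AND NOT U) = min(1, a+b) on (0.07, 0.00) = 0.07
NOT P = 1 − 0.68 = 0.32
NOT P AND U = max(0, a+b−1) on (0.32, 0.93) = 0.25
(NOT U OR (P AND NOT U)) OR (NOT P AND U) = min(1, a+b) on (0.07, 0.25) = 0.32

0.32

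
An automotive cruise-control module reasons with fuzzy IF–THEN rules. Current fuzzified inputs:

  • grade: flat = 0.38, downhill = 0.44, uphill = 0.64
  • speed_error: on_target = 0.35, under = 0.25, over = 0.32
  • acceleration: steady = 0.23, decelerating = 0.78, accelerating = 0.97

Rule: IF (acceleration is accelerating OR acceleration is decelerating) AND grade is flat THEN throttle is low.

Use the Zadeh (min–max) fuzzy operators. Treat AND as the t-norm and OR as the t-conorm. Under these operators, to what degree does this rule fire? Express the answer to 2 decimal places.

firing strength: (accelerating=0.97 OR decelerating=0.78) = 0.97; AND[min(a, b)] with flat=0.38 → w = 0.38

0.38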